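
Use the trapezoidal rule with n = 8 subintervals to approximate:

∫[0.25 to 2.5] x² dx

f(x) = x²
a = 0.25, b = 2.5, n = 8
h = (b - a)/n = 0.281250

Trapezoidal rule: (h/2)[f(x₀) + 2f(x₁) + 2f(x₂) + ... + f(xₙ)]

x_0 = 0.2500, f(x_0) = 0.062500, coefficient = 1
x_1 = 0.5312, f(x_1) = 0.282227, coefficient = 2
x_2 = 0.8125, f(x_2) = 0.660156, coefficient = 2
x_3 = 1.0938, f(x_3) = 1.196289, coefficient = 2
x_4 = 1.3750, f(x_4) = 1.890625, coefficient = 2
x_5 = 1.6562, f(x_5) = 2.743164, coefficient = 2
x_6 = 1.9375, f(x_6) = 3.753906, coefficient = 2
x_7 = 2.2188, f(x_7) = 4.922852, coefficient = 2
x_8 = 2.5000, f(x_8) = 6.250000, coefficient = 1

I ≈ (0.281250/2) × 37.210938 = 5.232788
Exact value: 5.203125
Error: 0.029663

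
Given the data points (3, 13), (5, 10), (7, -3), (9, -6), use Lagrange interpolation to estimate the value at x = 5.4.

Lagrange interpolation formula:
P(x) = Σ yᵢ × Lᵢ(x)
where Lᵢ(x) = Π_{j≠i} (x - xⱼ)/(xᵢ - xⱼ)

L_0(5.4) = (5.4 - 5)/(3 - 5) × (5.4 - 7)/(3 - 7) × (5.4 - 9)/(3 - 9) = -0.048000
L_1(5.4) = (5.4 - 3)/(5 - 3) × (5.4 - 7)/(5 - 7) × (5.4 - 9)/(5 - 9) = 0.864000
L_2(5.4) = (5.4 - 3)/(7 - 3) × (5.4 - 5)/(7 - 5) × (5.4 - 9)/(7 - 9) = 0.216000
L_3(5.4) = (5.4 - 3)/(9 - 3) × (5.4 - 5)/(9 - 5) × (5.4 - 7)/(9 - 7) = -0.032000

P(5.4) = 13×L_0(5.4) + 10×L_1(5.4) + (-3)×L_2(5.4) + (-6)×L_3(5.4)
P(5.4) = 7.560000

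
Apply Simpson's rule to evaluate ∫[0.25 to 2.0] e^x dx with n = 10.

f(x) = e^x
a = 0.25, b = 2.0, n = 10
h = (b - a)/n = 0.175000

Simpson's rule: (h/3)[f(x₀) + 4f(x₁) + 2f(x₂) + ... + f(xₙ)]

x_0 = 0.2500, f(x_0) = 1.284025, coefficient = 1
x_1 = 0.4250, f(x_1) = 1.529590, coefficient = 4
x_2 = 0.6000, f(x_2) = 1.822119, coefficient = 2
x_3 = 0.7750, f(x_3) = 2.170592, coefficient = 4
x_4 = 0.9500, f(x_4) = 2.585710, coefficient = 2
x_5 = 1.1250, f(x_5) = 3.080217, coefficient = 4
x_6 = 1.3000, f(x_6) = 3.669297, coefficient = 2
x_7 = 1.4750, f(x_7) = 4.371036, coefficient = 4
x_8 = 1.6500, f(x_8) = 5.206980, coefficient = 2
x_9 = 1.8250, f(x_9) = 6.202795, coefficient = 4
x_10 = 2.0000, f(x_10) = 7.389056, coefficient = 1

I ≈ (0.175000/3) × 104.658212 = 6.105062
Exact value: 6.105031
Error: 0.000032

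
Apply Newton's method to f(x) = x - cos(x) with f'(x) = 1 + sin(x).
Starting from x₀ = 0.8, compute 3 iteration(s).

f(x) = x - cos(x)
f'(x) = 1 + sin(x)
x₀ = 0.8

Newton-Raphson formula: x_{n+1} = x_n - f(x_n)/f'(x_n)

Iteration 1:
  f(0.800000) = 0.103293
  f'(0.800000) = 1.717356
  x_1 = 0.800000 - 0.103293/1.717356 = 0.739853
Iteration 2:
  f(0.739853) = 0.001286
  f'(0.739853) = 1.674180
  x_2 = 0.739853 - 0.001286/1.674180 = 0.739085
Iteration 3:
  f(0.739085) = 0.000000
  f'(0.739085) = 1.673612
  x_3 = 0.739085 - 0.000000/1.673612 = 0.739085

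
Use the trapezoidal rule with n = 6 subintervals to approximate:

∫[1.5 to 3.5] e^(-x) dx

f(x) = e^(-x)
a = 1.5, b = 3.5, n = 6
h = (b - a)/n = 0.333333

Trapezoidal rule: (h/2)[f(x₀) + 2f(x₁) + 2f(x₂) + ... + f(xₙ)]

x_0 = 1.5000, f(x_0) = 0.223130, coefficient = 1
x_1 = 1.8333, f(x_1) = 0.159880, coefficient = 2
x_2 = 2.1667, f(x_2) = 0.114559, coefficient = 2
x_3 = 2.5000, f(x_3) = 0.082085, coefficient = 2
x_4 = 2.8333, f(x_4) = 0.058816, coefficient = 2
x_5 = 3.1667, f(x_5) = 0.042144, coefficient = 2
x_6 = 3.5000, f(x_6) = 0.030197, coefficient = 1

I ≈ (0.333333/2) × 1.168295 = 0.194716
Exact value: 0.192933
Error: 0.001783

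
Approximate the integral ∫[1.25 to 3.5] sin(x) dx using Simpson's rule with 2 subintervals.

f(x) = sin(x)
a = 1.25, b = 3.5, n = 2
h = (b - a)/n = 1.125000

Simpson's rule: (h/3)[f(x₀) + 4f(x₁) + 2f(x₂) + ... + f(xₙ)]

x_0 = 1.2500, f(x_0) = 0.948985, coefficient = 1
x_1 = 2.3750, f(x_1) = 0.693685, coefficient = 4
x_2 = 3.5000, f(x_2) = -0.350783, coefficient = 1

I ≈ (1.125000/3) × 3.372942 = 1.264853
Exact value: 1.251779
Error: 0.013074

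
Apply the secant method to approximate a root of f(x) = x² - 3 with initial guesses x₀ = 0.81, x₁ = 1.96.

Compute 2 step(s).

f(x) = x² - 3
x₀ = 0.81, x₁ = 1.96

Secant formula: x_{n+1} = x_n - f(x_n)(x_n - x_{n-1})/(f(x_n) - f(x_{n-1}))

Iteration 1:
  f(0.810000) = -2.343900
  f(1.960000) = 0.841600
  x_2 = 1.960000 - 0.841600×(1.960000 - 0.810000)/(0.841600 - (-2.343900))
       = 1.656173
Iteration 2:
  f(1.960000) = 0.841600
  f(1.656173) = -0.257090
  x_3 = 1.656173 - (-0.257090)×(1.656173 - 1.960000)/(-0.257090 - 0.841600)
       = 1.727268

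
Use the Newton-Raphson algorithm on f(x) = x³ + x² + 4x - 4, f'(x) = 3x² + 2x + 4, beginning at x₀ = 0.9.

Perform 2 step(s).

f(x) = x³ + x² + 4x - 4
f'(x) = 3x² + 2x + 4
x₀ = 0.9

Newton-Raphson formula: x_{n+1} = x_n - f(x_n)/f'(x_n)

Iteration 1:
  f(0.900000) = 1.139000
  f'(0.900000) = 8.230000
  x_1 = 0.900000 - 1.139000/8.230000 = 0.761604
Iteration 2:
  f(0.761604) = 0.068217
  f'(0.761604) = 7.263329
  x_2 = 0.761604 - 0.068217/7.263329 = 0.752212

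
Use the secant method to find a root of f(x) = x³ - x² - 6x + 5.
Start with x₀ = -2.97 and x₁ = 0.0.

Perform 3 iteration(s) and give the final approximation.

f(x) = x³ - x² - 6x + 5
x₀ = -2.97, x₁ = 0.0

Secant formula: x_{n+1} = x_n - f(x_n)(x_n - x_{n-1})/(f(x_n) - f(x_{n-1}))

Iteration 1:
  f(-2.970000) = -12.198973
  f(0.000000) = 5.000000
  x_2 = 0.000000 - 5.000000×(0.000000 - (-2.970000))/(5.000000 - (-12.198973))
       = -0.863424
Iteration 2:
  f(0.000000) = 5.000000
  f(-0.863424) = 8.791359
  x_3 = -0.863424 - 8.791359×(-0.863424 - 0.000000)/(8.791359 - 5.000000)
       = 1.138673
Iteration 3:
  f(-0.863424) = 8.791359
  f(1.138673) = -1.652238
  x_4 = 1.138673 - (-1.652238)×(1.138673 - (-0.863424))/(-1.652238 - 8.791359)
       = 0.821930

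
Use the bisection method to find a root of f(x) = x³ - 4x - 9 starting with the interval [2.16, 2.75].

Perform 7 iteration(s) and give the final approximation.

f(x) = x³ - 4x - 9
Initial interval: [2.16, 2.75]

Iteration 1:
  c_1 = (2.160000 + 2.750000)/2 = 2.455000
  f(c_1) = f(2.455000) = -4.023654
  f(a) × f(c) ≥ 0, new interval: [2.455000, 2.750000]
Iteration 2:
  c_2 = (2.455000 + 2.750000)/2 = 2.602500
  f(c_2) = f(2.602500) = -1.783251
  f(a) × f(c) ≥ 0, new interval: [2.602500, 2.750000]
Iteration 3:
  c_3 = (2.602500 + 2.750000)/2 = 2.676250
  f(c_3) = f(2.676250) = -0.536857
  f(a) × f(c) ≥ 0, new interval: [2.676250, 2.750000]
Iteration 4:
  c_4 = (2.676250 + 2.750000)/2 = 2.713125
  f(c_4) = f(2.713125) = 0.118941
  f(a) × f(c) < 0, new interval: [2.676250, 2.713125]
Iteration 5:
  c_5 = (2.676250 + 2.713125)/2 = 2.694687
  f(c_5) = f(2.694687) = -0.211706
  f(a) × f(c) ≥ 0, new interval: [2.694687, 2.713125]
Iteration 6:
  c_6 = (2.694687 + 2.713125)/2 = 2.703906
  f(c_6) = f(2.703906) = -0.047072
  f(a) × f(c) ≥ 0, new interval: [2.703906, 2.713125]
Iteration 7:
  c_7 = (2.703906 + 2.713125)/2 = 2.708516
  f(c_7) = f(2.708516) = 0.035762
  f(a) × f(c) < 0, new interval: [2.703906, 2.708516]

After 7 iteration(s), the approximation is c_7 = 2.708516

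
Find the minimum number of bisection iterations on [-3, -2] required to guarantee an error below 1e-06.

We need (b-a)/2^n ≤ 1e-06
(-2 - (-3))/2^n ≤ 1e-06
1/2^n ≤ 1e-06
2^n ≥ 1000000
n ≥ log₂(1000000) = 19.93
n ≥ 20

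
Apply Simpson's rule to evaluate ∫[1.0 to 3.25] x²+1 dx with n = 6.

f(x) = x²+1
a = 1.0, b = 3.25, n = 6
h = (b - a)/n = 0.375000

Simpson's rule: (h/3)[f(x₀) + 4f(x₁) + 2f(x₂) + ... + f(xₙ)]

x_0 = 1.0000, f(x_0) = 2.000000, coefficient = 1
x_1 = 1.3750, f(x_1) = 2.890625, coefficient = 4
x_2 = 1.7500, f(x_2) = 4.062500, coefficient = 2
x_3 = 2.1250, f(x_3) = 5.515625, coefficient = 4
x_4 = 2.5000, f(x_4) = 7.250000, coefficient = 2
x_5 = 2.8750, f(x_5) = 9.265625, coefficient = 4
x_6 = 3.2500, f(x_6) = 11.562500, coefficient = 1

I ≈ (0.375000/3) × 106.875000 = 13.359375
Exact value: 13.359375
Error: 0.000000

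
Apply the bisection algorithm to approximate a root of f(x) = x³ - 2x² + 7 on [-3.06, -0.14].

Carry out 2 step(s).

f(x) = x³ - 2x² + 7
Initial interval: [-3.06, -0.14]

Iteration 1:
  c_1 = (-3.060000 + (-0.140000))/2 = -1.600000
  f(c_1) = f(-1.600000) = -2.216000
  f(a) × f(c) ≥ 0, new interval: [-1.600000, -0.140000]
Iteration 2:
  c_2 = (-1.600000 + (-0.140000))/2 = -0.870000
  f(c_2) = f(-0.870000) = 4.827697
  f(a) × f(c) < 0, new interval: [-1.600000, -0.870000]

After 2 iteration(s), the approximation is c_2 = -0.870000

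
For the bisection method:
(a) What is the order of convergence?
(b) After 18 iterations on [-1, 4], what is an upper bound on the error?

(a) Bisection has linear (order 1) convergence; the error is halved each step.

(b) Error bound = (b-a)/2^n = (4 - (-1))/2^{18}
    = 5/2^{18}

(a) 1 (linear); (b) error ≤ 1.91e-05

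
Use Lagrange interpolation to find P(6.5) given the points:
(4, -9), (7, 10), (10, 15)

Lagrange interpolation formula:
P(x) = Σ yᵢ × Lᵢ(x)
where Lᵢ(x) = Π_{j≠i} (x - xⱼ)/(xᵢ - xⱼ)

L_0(6.5) = (6.5 - 7)/(4 - 7) × (6.5 - 10)/(4 - 10) = 0.097222
L_1(6.5) = (6.5 - 4)/(7 - 4) × (6.5 - 10)/(7 - 10) = 0.972222
L_2(6.5) = (6.5 - 4)/(10 - 4) × (6.5 - 7)/(10 - 7) = -0.069444

P(6.5) = (-9)×L_0(6.5) + 10×L_1(6.5) + 15×L_2(6.5)
P(6.5) = 7.805556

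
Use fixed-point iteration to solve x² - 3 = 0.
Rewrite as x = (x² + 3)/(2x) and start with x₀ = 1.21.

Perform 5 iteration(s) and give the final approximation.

Equation: x² - 3 = 0
Fixed-point form: x = (x² + 3)/(2x)
x₀ = 1.21

x_1 = g(1.210000) = 1.844669
x_2 = g(1.844669) = 1.735489
x_3 = g(1.735489) = 1.732054
x_4 = g(1.732054) = 1.732051
x_5 = g(1.732051) = 1.732051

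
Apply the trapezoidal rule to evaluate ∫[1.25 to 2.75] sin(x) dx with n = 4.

f(x) = sin(x)
a = 1.25, b = 2.75, n = 4
h = (b - a)/n = 0.375000

Trapezoidal rule: (h/2)[f(x₀) + 2f(x₁) + 2f(x₂) + ... + f(xₙ)]

x_0 = 1.2500, f(x_0) = 0.948985, coefficient = 1
x_1 = 1.6250, f(x_1) = 0.998531, coefficient = 2
x_2 = 2.0000, f(x_2) = 0.909297, coefficient = 2
x_3 = 2.3750, f(x_3) = 0.693685, coefficient = 2
x_4 = 2.7500, f(x_4) = 0.381661, coefficient = 1

I ≈ (0.375000/2) × 6.533673 = 1.225064
Exact value: 1.239625
Error: 0.014561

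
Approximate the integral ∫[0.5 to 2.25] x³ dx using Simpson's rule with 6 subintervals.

f(x) = x³
a = 0.5, b = 2.25, n = 6
h = (b - a)/n = 0.291667

Simpson's rule: (h/3)[f(x₀) + 4f(x₁) + 2f(x₂) + ... + f(xₙ)]

x_0 = 0.5000, f(x_0) = 0.125000, coefficient = 1
x_1 = 0.7917, f(x_1) = 0.496166, coefficient = 4
x_2 = 1.0833, f(x_2) = 1.271412, coefficient = 2
x_3 = 1.3750, f(x_3) = 2.599609, coefficient = 4
x_4 = 1.6667, f(x_4) = 4.629630, coefficient = 2
x_5 = 1.9583, f(x_5) = 7.510344, coefficient = 4
x_6 = 2.2500, f(x_6) = 11.390625, coefficient = 1

I ≈ (0.291667/3) × 65.742188 = 6.391602
Exact value: 6.391602
Error: 0.000000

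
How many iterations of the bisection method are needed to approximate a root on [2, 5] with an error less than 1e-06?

We need (b-a)/2^n ≤ 1e-06
(5 - 2)/2^n ≤ 1e-06
3/2^n ≤ 1e-06
2^n ≥ 3000000
n ≥ log₂(3000000) = 21.52
n ≥ 22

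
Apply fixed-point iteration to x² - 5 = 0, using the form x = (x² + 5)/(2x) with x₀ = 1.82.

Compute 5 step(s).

Equation: x² - 5 = 0
Fixed-point form: x = (x² + 5)/(2x)
x₀ = 1.82

x_1 = g(1.820000) = 2.283626
x_2 = g(2.283626) = 2.236563
x_3 = g(2.236563) = 2.236068
x_4 = g(2.236068) = 2.236068
x_5 = g(2.236068) = 2.236068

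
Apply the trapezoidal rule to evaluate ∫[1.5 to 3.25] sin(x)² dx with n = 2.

f(x) = sin(x)²
a = 1.5, b = 3.25, n = 2
h = (b - a)/n = 0.875000

Trapezoidal rule: (h/2)[f(x₀) + 2f(x₁) + 2f(x₂) + ... + f(xₙ)]

x_0 = 1.5000, f(x_0) = 0.994996, coefficient = 1
x_1 = 2.3750, f(x_1) = 0.481199, coefficient = 2
x_2 = 3.2500, f(x_2) = 0.011706, coefficient = 1

I ≈ (0.875000/2) × 1.969100 = 0.861481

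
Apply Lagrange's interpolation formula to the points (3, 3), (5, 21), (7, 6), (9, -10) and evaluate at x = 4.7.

Lagrange interpolation formula:
P(x) = Σ yᵢ × Lᵢ(x)
where Lᵢ(x) = Π_{j≠i} (x - xⱼ)/(xᵢ - xⱼ)

L_0(4.7) = (4.7 - 5)/(3 - 5) × (4.7 - 7)/(3 - 7) × (4.7 - 9)/(3 - 9) = 0.061812
L_1(4.7) = (4.7 - 3)/(5 - 3) × (4.7 - 7)/(5 - 7) × (4.7 - 9)/(5 - 9) = 1.050812
L_2(4.7) = (4.7 - 3)/(7 - 3) × (4.7 - 5)/(7 - 5) × (4.7 - 9)/(7 - 9) = -0.137062
L_3(4.7) = (4.7 - 3)/(9 - 3) × (4.7 - 5)/(9 - 5) × (4.7 - 7)/(9 - 7) = 0.024437

P(4.7) = 3×L_0(4.7) + 21×L_1(4.7) + 6×L_2(4.7) + (-10)×L_3(4.7)
P(4.7) = 21.185750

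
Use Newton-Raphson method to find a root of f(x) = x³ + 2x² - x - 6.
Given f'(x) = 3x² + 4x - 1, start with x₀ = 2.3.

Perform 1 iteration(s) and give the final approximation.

f(x) = x³ + 2x² - x - 6
f'(x) = 3x² + 4x - 1
x₀ = 2.3

Newton-Raphson formula: x_{n+1} = x_n - f(x_n)/f'(x_n)

Iteration 1:
  f(2.300000) = 14.447000
  f'(2.300000) = 24.070000
  x_1 = 2.300000 - 14.447000/24.070000 = 1.699792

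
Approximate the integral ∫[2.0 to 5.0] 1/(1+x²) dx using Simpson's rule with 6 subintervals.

f(x) = 1/(1+x²)
a = 2.0, b = 5.0, n = 6
h = (b - a)/n = 0.500000

Simpson's rule: (h/3)[f(x₀) + 4f(x₁) + 2f(x₂) + ... + f(xₙ)]

x_0 = 2.0000, f(x_0) = 0.200000, coefficient = 1
x_1 = 2.5000, f(x_1) = 0.137931, coefficient = 4
x_2 = 3.0000, f(x_2) = 0.100000, coefficient = 2
x_3 = 3.5000, f(x_3) = 0.075472, coefficient = 4
x_4 = 4.0000, f(x_4) = 0.058824, coefficient = 2
x_5 = 4.5000, f(x_5) = 0.047059, coefficient = 4
x_6 = 5.0000, f(x_6) = 0.038462, coefficient = 1

I ≈ (0.500000/3) × 1.597955 = 0.266326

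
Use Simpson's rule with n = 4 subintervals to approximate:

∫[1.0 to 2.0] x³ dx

f(x) = x³
a = 1.0, b = 2.0, n = 4
h = (b - a)/n = 0.250000

Simpson's rule: (h/3)[f(x₀) + 4f(x₁) + 2f(x₂) + ... + f(xₙ)]

x_0 = 1.0000, f(x_0) = 1.000000, coefficient = 1
x_1 = 1.2500, f(x_1) = 1.953125, coefficient = 4
x_2 = 1.5000, f(x_2) = 3.375000, coefficient = 2
x_3 = 1.7500, f(x_3) = 5.359375, coefficient = 4
x_4 = 2.0000, f(x_4) = 8.000000, coefficient = 1

I ≈ (0.250000/3) × 45.000000 = 3.750000
Exact value: 3.750000
Error: 0.000000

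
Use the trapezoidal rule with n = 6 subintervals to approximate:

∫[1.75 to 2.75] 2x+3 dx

f(x) = 2x+3
a = 1.75, b = 2.75, n = 6
h = (b - a)/n = 0.166667

Trapezoidal rule: (h/2)[f(x₀) + 2f(x₁) + 2f(x₂) + ... + f(xₙ)]

x_0 = 1.7500, f(x_0) = 6.500000, coefficient = 1
x_1 = 1.9167, f(x_1) = 6.833333, coefficient = 2
x_2 = 2.0833, f(x_2) = 7.166667, coefficient = 2
x_3 = 2.2500, f(x_3) = 7.500000, coefficient = 2
x_4 = 2.4167, f(x_4) = 7.833333, coefficient = 2
x_5 = 2.5833, f(x_5) = 8.166667, coefficient = 2
x_6 = 2.7500, f(x_6) = 8.500000, coefficient = 1

I ≈ (0.166667/2) × 90.000000 = 7.500000
Exact value: 7.500000
Error: 0.000000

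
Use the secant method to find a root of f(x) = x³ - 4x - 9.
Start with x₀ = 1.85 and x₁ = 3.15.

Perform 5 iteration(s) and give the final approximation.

f(x) = x³ - 4x - 9
x₀ = 1.85, x₁ = 3.15

Secant formula: x_{n+1} = x_n - f(x_n)(x_n - x_{n-1})/(f(x_n) - f(x_{n-1}))

Iteration 1:
  f(1.850000) = -10.068375
  f(3.150000) = 9.655875
  x_2 = 3.150000 - 9.655875×(3.150000 - 1.850000)/(9.655875 - (-10.068375))
       = 2.513594
Iteration 2:
  f(3.150000) = 9.655875
  f(2.513594) = -3.173105
  x_3 = 2.513594 - (-3.173105)×(2.513594 - 3.150000)/(-3.173105 - 9.655875)
       = 2.671002
Iteration 3:
  f(2.513594) = -3.173105
  f(2.671002) = -0.628413
  x_4 = 2.671002 - (-0.628413)×(2.671002 - 2.513594)/(-0.628413 - (-3.173105))
       = 2.709874
Iteration 4:
  f(2.671002) = -0.628413
  f(2.709874) = 0.060233
  x_5 = 2.709874 - 0.060233×(2.709874 - 2.671002)/(0.060233 - (-0.628413))
       = 2.706474
Iteration 5:
  f(2.709874) = 0.060233
  f(2.706474) = -0.000975
  x_6 = 2.706474 - (-0.000975)×(2.706474 - 2.709874)/(-0.000975 - 0.060233)
       = 2.706528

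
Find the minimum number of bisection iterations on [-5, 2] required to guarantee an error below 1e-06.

We need (b-a)/2^n ≤ 1e-06
(2 - (-5))/2^n ≤ 1e-06
7/2^n ≤ 1e-06
2^n ≥ 7000000
n ≥ log₂(7000000) = 22.74
n ≥ 23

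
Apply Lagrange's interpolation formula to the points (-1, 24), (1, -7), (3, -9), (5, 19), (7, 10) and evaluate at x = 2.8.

Lagrange interpolation formula:
P(x) = Σ yᵢ × Lᵢ(x)
where Lᵢ(x) = Π_{j≠i} (x - xⱼ)/(xᵢ - xⱼ)

L_0(2.8) = (2.8 - 1)/(-1 - 1) × (2.8 - 3)/(-1 - 3) × (2.8 - 5)/(-1 - 5) × (2.8 - 7)/(-1 - 7) = -0.008663
L_1(2.8) = (2.8 - (-1))/(1 - (-1)) × (2.8 - 3)/(1 - 3) × (2.8 - 5)/(1 - 5) × (2.8 - 7)/(1 - 7) = 0.073150
L_2(2.8) = (2.8 - (-1))/(3 - (-1)) × (2.8 - 1)/(3 - 1) × (2.8 - 5)/(3 - 5) × (2.8 - 7)/(3 - 7) = 0.987525
L_3(2.8) = (2.8 - (-1))/(5 - (-1)) × (2.8 - 1)/(5 - 1) × (2.8 - 3)/(5 - 3) × (2.8 - 7)/(5 - 7) = -0.059850
L_4(2.8) = (2.8 - (-1))/(7 - (-1)) × (2.8 - 1)/(7 - 1) × (2.8 - 3)/(7 - 3) × (2.8 - 5)/(7 - 5) = 0.007838

P(2.8) = 24×L_0(2.8) + (-7)×L_1(2.8) + (-9)×L_2(2.8) + 19×L_3(2.8) + 10×L_4(2.8)
P(2.8) = -10.666450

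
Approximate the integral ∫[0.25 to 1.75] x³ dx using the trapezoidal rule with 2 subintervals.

f(x) = x³
a = 0.25, b = 1.75, n = 2
h = (b - a)/n = 0.750000

Trapezoidal rule: (h/2)[f(x₀) + 2f(x₁) + 2f(x₂) + ... + f(xₙ)]

x_0 = 0.2500, f(x_0) = 0.015625, coefficient = 1
x_1 = 1.0000, f(x_1) = 1.000000, coefficient = 2
x_2 = 1.7500, f(x_2) = 5.359375, coefficient = 1

I ≈ (0.750000/2) × 7.375000 = 2.765625
Exact value: 2.343750
Error: 0.421875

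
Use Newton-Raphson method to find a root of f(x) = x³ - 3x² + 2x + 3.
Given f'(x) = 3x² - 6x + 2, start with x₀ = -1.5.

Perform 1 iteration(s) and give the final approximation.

f(x) = x³ - 3x² + 2x + 3
f'(x) = 3x² - 6x + 2
x₀ = -1.5

Newton-Raphson formula: x_{n+1} = x_n - f(x_n)/f'(x_n)

Iteration 1:
  f(-1.500000) = -10.125000
  f'(-1.500000) = 17.750000
  x_1 = -1.500000 - (-10.125000)/17.750000 = -0.929577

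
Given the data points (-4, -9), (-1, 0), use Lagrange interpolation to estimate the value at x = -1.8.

Lagrange interpolation formula:
P(x) = Σ yᵢ × Lᵢ(x)
where Lᵢ(x) = Π_{j≠i} (x - xⱼ)/(xᵢ - xⱼ)

L_0(-1.8) = (-1.8 - (-1))/(-4 - (-1)) = 0.266667
L_1(-1.8) = (-1.8 - (-4))/(-1 - (-4)) = 0.733333

P(-1.8) = (-9)×L_0(-1.8) + 0×L_1(-1.8)
P(-1.8) = -2.400000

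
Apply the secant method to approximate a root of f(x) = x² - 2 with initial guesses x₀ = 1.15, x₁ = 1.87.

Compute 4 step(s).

f(x) = x² - 2
x₀ = 1.15, x₁ = 1.87

Secant formula: x_{n+1} = x_n - f(x_n)(x_n - x_{n-1})/(f(x_n) - f(x_{n-1}))

Iteration 1:
  f(1.150000) = -0.677500
  f(1.870000) = 1.496900
  x_2 = 1.870000 - 1.496900×(1.870000 - 1.150000)/(1.496900 - (-0.677500))
       = 1.374338
Iteration 2:
  f(1.870000) = 1.496900
  f(1.374338) = -0.111196
  x_3 = 1.374338 - (-0.111196)×(1.374338 - 1.870000)/(-0.111196 - 1.496900)
       = 1.408612
Iteration 3:
  f(1.374338) = -0.111196
  f(1.408612) = -0.015814
  x_4 = 1.408612 - (-0.015814)×(1.408612 - 1.374338)/(-0.015814 - (-0.111196))
       = 1.414294
Iteration 4:
  f(1.408612) = -0.015814
  f(1.414294) = 0.000227
  x_5 = 1.414294 - 0.000227×(1.414294 - 1.408612)/(0.000227 - (-0.015814))
       = 1.414213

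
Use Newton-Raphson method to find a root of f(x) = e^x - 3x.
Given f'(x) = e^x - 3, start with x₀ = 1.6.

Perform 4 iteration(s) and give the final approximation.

f(x) = e^x - 3x
f'(x) = e^x - 3
x₀ = 1.6

Newton-Raphson formula: x_{n+1} = x_n - f(x_n)/f'(x_n)

Iteration 1:
  f(1.600000) = 0.153032
  f'(1.600000) = 1.953032
  x_1 = 1.600000 - 0.153032/1.953032 = 1.521644
Iteration 2:
  f(1.521644) = 0.014816
  f'(1.521644) = 1.579747
  x_2 = 1.521644 - 0.014816/1.579747 = 1.512265
Iteration 3:
  f(1.512265) = 0.000201
  f'(1.512265) = 1.536996
  x_3 = 1.512265 - 0.000201/1.536996 = 1.512135
Iteration 4:
  f(1.512135) = 0.000000
  f'(1.512135) = 1.536404
  x_4 = 1.512135 - 0.000000/1.536404 = 1.512135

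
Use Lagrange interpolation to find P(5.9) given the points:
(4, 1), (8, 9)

Lagrange interpolation formula:
P(x) = Σ yᵢ × Lᵢ(x)
where Lᵢ(x) = Π_{j≠i} (x - xⱼ)/(xᵢ - xⱼ)

L_0(5.9) = (5.9 - 8)/(4 - 8) = 0.525000
L_1(5.9) = (5.9 - 4)/(8 - 4) = 0.475000

P(5.9) = 1×L_0(5.9) + 9×L_1(5.9)
P(5.9) = 4.800000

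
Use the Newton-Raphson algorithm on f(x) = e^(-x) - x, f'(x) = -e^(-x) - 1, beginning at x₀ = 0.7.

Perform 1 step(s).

f(x) = e^(-x) - x
f'(x) = -e^(-x) - 1
x₀ = 0.7

Newton-Raphson formula: x_{n+1} = x_n - f(x_n)/f'(x_n)

Iteration 1:
  f(0.700000) = -0.203415
  f'(0.700000) = -1.496585
  x_1 = 0.700000 - (-0.203415)/(-1.496585) = 0.564081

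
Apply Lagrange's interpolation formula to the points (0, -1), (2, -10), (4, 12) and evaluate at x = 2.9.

Lagrange interpolation formula:
P(x) = Σ yᵢ × Lᵢ(x)
where Lᵢ(x) = Π_{j≠i} (x - xⱼ)/(xᵢ - xⱼ)

L_0(2.9) = (2.9 - 2)/(0 - 2) × (2.9 - 4)/(0 - 4) = -0.123750
L_1(2.9) = (2.9 - 0)/(2 - 0) × (2.9 - 4)/(2 - 4) = 0.797500
L_2(2.9) = (2.9 - 0)/(4 - 0) × (2.9 - 2)/(4 - 2) = 0.326250

P(2.9) = (-1)×L_0(2.9) + (-10)×L_1(2.9) + 12×L_2(2.9)
P(2.9) = -3.936250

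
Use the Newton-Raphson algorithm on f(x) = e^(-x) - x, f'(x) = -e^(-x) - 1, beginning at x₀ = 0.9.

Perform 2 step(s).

f(x) = e^(-x) - x
f'(x) = -e^(-x) - 1
x₀ = 0.9

Newton-Raphson formula: x_{n+1} = x_n - f(x_n)/f'(x_n)

Iteration 1:
  f(0.900000) = -0.493430
  f'(0.900000) = -1.406570
  x_1 = 0.900000 - (-0.493430)/(-1.406570) = 0.549196
Iteration 2:
  f(0.549196) = 0.028218
  f'(0.549196) = -1.577414
  x_2 = 0.549196 - 0.028218/(-1.577414) = 0.567085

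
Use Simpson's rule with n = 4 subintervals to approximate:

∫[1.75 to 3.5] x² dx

f(x) = x²
a = 1.75, b = 3.5, n = 4
h = (b - a)/n = 0.437500

Simpson's rule: (h/3)[f(x₀) + 4f(x₁) + 2f(x₂) + ... + f(xₙ)]

x_0 = 1.7500, f(x_0) = 3.062500, coefficient = 1
x_1 = 2.1875, f(x_1) = 4.785156, coefficient = 4
x_2 = 2.6250, f(x_2) = 6.890625, coefficient = 2
x_3 = 3.0625, f(x_3) = 9.378906, coefficient = 4
x_4 = 3.5000, f(x_4) = 12.250000, coefficient = 1

I ≈ (0.437500/3) × 85.750000 = 12.505208
Exact value: 12.505208
Error: 0.000000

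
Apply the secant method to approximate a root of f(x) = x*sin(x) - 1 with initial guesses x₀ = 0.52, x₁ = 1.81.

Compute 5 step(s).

f(x) = x*sin(x) - 1
x₀ = 0.52, x₁ = 1.81

Secant formula: x_{n+1} = x_n - f(x_n)(x_n - x_{n-1})/(f(x_n) - f(x_{n-1}))

Iteration 1:
  f(0.520000) = -0.741622
  f(1.810000) = 0.758464
  x_2 = 1.810000 - 0.758464×(1.810000 - 0.520000)/(0.758464 - (-0.741622))
       = 1.157759
Iteration 2:
  f(1.810000) = 0.758464
  f(1.157759) = 0.060398
  x_3 = 1.157759 - 0.060398×(1.157759 - 1.810000)/(0.060398 - 0.758464)
       = 1.101326
Iteration 3:
  f(1.157759) = 0.060398
  f(1.101326) = -0.017829
  x_4 = 1.101326 - (-0.017829)×(1.101326 - 1.157759)/(-0.017829 - 0.060398)
       = 1.114188
Iteration 4:
  f(1.101326) = -0.017829
  f(1.114188) = 0.000042
  x_5 = 1.114188 - 0.000042×(1.114188 - 1.101326)/(0.000042 - (-0.017829))
       = 1.114157
Iteration 5:
  f(1.114188) = 0.000042
  f(1.114157) = 0.000000
  x_6 = 1.114157 - 0.000000×(1.114157 - 1.114188)/(0.000000 - 0.000042)
       = 1.114157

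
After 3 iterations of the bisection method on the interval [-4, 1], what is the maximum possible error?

Bisection error bound: |error| ≤ (b-a)/2^n
|error| ≤ (1 - (-4))/2^3 = 5/2^3
|error| ≤ 0.6250000000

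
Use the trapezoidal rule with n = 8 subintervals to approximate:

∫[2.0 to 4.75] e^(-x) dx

f(x) = e^(-x)
a = 2.0, b = 4.75, n = 8
h = (b - a)/n = 0.343750

Trapezoidal rule: (h/2)[f(x₀) + 2f(x₁) + 2f(x₂) + ... + f(xₙ)]

x_0 = 2.0000, f(x_0) = 0.135335, coefficient = 1
x_1 = 2.3438, f(x_1) = 0.095967, coefficient = 2
x_2 = 2.6875, f(x_2) = 0.068051, coefficient = 2
x_3 = 3.0312, f(x_3) = 0.048255, coefficient = 2
x_4 = 3.3750, f(x_4) = 0.034218, coefficient = 2
x_5 = 3.7188, f(x_5) = 0.024264, coefficient = 2
x_6 = 4.0625, f(x_6) = 0.017206, coefficient = 2
x_7 = 4.4062, f(x_7) = 0.012201, coefficient = 2
x_8 = 4.7500, f(x_8) = 0.008652, coefficient = 1

I ≈ (0.343750/2) × 0.744312 = 0.127929
Exact value: 0.126684
Error: 0.001245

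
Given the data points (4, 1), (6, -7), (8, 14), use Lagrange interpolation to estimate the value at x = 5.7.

Lagrange interpolation formula:
P(x) = Σ yᵢ × Lᵢ(x)
where Lᵢ(x) = Π_{j≠i} (x - xⱼ)/(xᵢ - xⱼ)

L_0(5.7) = (5.7 - 6)/(4 - 6) × (5.7 - 8)/(4 - 8) = 0.086250
L_1(5.7) = (5.7 - 4)/(6 - 4) × (5.7 - 8)/(6 - 8) = 0.977500
L_2(5.7) = (5.7 - 4)/(8 - 4) × (5.7 - 6)/(8 - 6) = -0.063750

P(5.7) = 1×L_0(5.7) + (-7)×L_1(5.7) + 14×L_2(5.7)
P(5.7) = -7.648750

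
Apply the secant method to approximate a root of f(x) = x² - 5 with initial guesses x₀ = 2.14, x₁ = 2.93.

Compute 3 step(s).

f(x) = x² - 5
x₀ = 2.14, x₁ = 2.93

Secant formula: x_{n+1} = x_n - f(x_n)(x_n - x_{n-1})/(f(x_n) - f(x_{n-1}))

Iteration 1:
  f(2.140000) = -0.420400
  f(2.930000) = 3.584900
  x_2 = 2.930000 - 3.584900×(2.930000 - 2.140000)/(3.584900 - (-0.420400))
       = 2.222919
Iteration 2:
  f(2.930000) = 3.584900
  f(2.222919) = -0.058631
  x_3 = 2.222919 - (-0.058631)×(2.222919 - 2.930000)/(-0.058631 - 3.584900)
       = 2.234297
Iteration 3:
  f(2.222919) = -0.058631
  f(2.234297) = -0.007916
  x_4 = 2.234297 - (-0.007916)×(2.234297 - 2.222919)/(-0.007916 - (-0.058631))
       = 2.236073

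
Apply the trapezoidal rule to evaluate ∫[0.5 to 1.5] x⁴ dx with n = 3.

f(x) = x⁴
a = 0.5, b = 1.5, n = 3
h = (b - a)/n = 0.333333

Trapezoidal rule: (h/2)[f(x₀) + 2f(x₁) + 2f(x₂) + ... + f(xₙ)]

x_0 = 0.5000, f(x_0) = 0.062500, coefficient = 1
x_1 = 0.8333, f(x_1) = 0.482253, coefficient = 2
x_2 = 1.1667, f(x_2) = 1.852623, coefficient = 2
x_3 = 1.5000, f(x_3) = 5.062500, coefficient = 1

I ≈ (0.333333/2) × 9.794753 = 1.632459
Exact value: 1.512500
Error: 0.119959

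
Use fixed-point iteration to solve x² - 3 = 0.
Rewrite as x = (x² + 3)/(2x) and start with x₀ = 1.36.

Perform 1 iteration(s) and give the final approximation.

Equation: x² - 3 = 0
Fixed-point form: x = (x² + 3)/(2x)
x₀ = 1.36

x_1 = g(1.360000) = 1.782941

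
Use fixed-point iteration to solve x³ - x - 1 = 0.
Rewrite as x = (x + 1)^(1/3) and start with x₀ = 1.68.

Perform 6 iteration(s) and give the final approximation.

Equation: x³ - x - 1 = 0
Fixed-point form: x = (x + 1)^(1/3)
x₀ = 1.68

x_1 = g(1.680000) = 1.389030
x_2 = g(1.389030) = 1.336823
x_3 = g(1.336823) = 1.327013
x_4 = g(1.327013) = 1.325154
x_5 = g(1.325154) = 1.324801
x_6 = g(1.324801) = 1.324734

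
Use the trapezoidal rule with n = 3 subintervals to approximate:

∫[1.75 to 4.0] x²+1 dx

f(x) = x²+1
a = 1.75, b = 4.0, n = 3
h = (b - a)/n = 0.750000

Trapezoidal rule: (h/2)[f(x₀) + 2f(x₁) + 2f(x₂) + ... + f(xₙ)]

x_0 = 1.7500, f(x_0) = 4.062500, coefficient = 1
x_1 = 2.5000, f(x_1) = 7.250000, coefficient = 2
x_2 = 3.2500, f(x_2) = 11.562500, coefficient = 2
x_3 = 4.0000, f(x_3) = 17.000000, coefficient = 1

I ≈ (0.750000/2) × 58.687500 = 22.007812
Exact value: 21.796875
Error: 0.210938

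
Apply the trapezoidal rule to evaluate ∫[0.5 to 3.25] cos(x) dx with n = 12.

f(x) = cos(x)
a = 0.5, b = 3.25, n = 12
h = (b - a)/n = 0.229167

Trapezoidal rule: (h/2)[f(x₀) + 2f(x₁) + 2f(x₂) + ... + f(xₙ)]

x_0 = 0.5000, f(x_0) = 0.877583, coefficient = 1
x_1 = 0.7292, f(x_1) = 0.745730, coefficient = 2
x_2 = 0.9583, f(x_2) = 0.574885, coefficient = 2
x_3 = 1.1875, f(x_3) = 0.373980, coefficient = 2
x_4 = 1.4167, f(x_4) = 0.153520, coefficient = 2
x_5 = 1.6458, f(x_5) = -0.074967, coefficient = 2
x_6 = 1.8750, f(x_6) = -0.299534, coefficient = 2
x_7 = 2.1042, f(x_7) = -0.508438, coefficient = 2
x_8 = 2.3333, f(x_8) = -0.690758, coefficient = 2
x_9 = 2.5625, f(x_9) = -0.836960, coefficient = 2
x_10 = 2.7917, f(x_10) = -0.939398, coefficient = 2
x_11 = 3.0208, f(x_11) = -0.992717, coefficient = 2
x_12 = 3.2500, f(x_12) = -0.994130, coefficient = 1

I ≈ (0.229167/2) × -5.105862 = -0.585047
Exact value: -0.587621
Error: 0.002574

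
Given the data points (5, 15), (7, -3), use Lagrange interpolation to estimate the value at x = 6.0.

Lagrange interpolation formula:
P(x) = Σ yᵢ × Lᵢ(x)
where Lᵢ(x) = Π_{j≠i} (x - xⱼ)/(xᵢ - xⱼ)

L_0(6.0) = (6.0 - 7)/(5 - 7) = 0.500000
L_1(6.0) = (6.0 - 5)/(7 - 5) = 0.500000

P(6.0) = 15×L_0(6.0) + (-3)×L_1(6.0)
P(6.0) = 6.000000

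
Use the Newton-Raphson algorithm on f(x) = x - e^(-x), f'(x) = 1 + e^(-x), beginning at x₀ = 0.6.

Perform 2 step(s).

f(x) = x - e^(-x)
f'(x) = 1 + e^(-x)
x₀ = 0.6

Newton-Raphson formula: x_{n+1} = x_n - f(x_n)/f'(x_n)

Iteration 1:
  f(0.600000) = 0.051188
  f'(0.600000) = 1.548812
  x_1 = 0.600000 - 0.051188/1.548812 = 0.566950
Iteration 2:
  f(0.566950) = -0.000303
  f'(0.566950) = 1.567253
  x_2 = 0.566950 - (-0.000303)/1.567253 = 0.567143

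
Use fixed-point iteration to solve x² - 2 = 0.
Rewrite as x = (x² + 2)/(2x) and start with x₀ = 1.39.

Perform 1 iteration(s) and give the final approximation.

Equation: x² - 2 = 0
Fixed-point form: x = (x² + 2)/(2x)
x₀ = 1.39

x_1 = g(1.390000) = 1.414424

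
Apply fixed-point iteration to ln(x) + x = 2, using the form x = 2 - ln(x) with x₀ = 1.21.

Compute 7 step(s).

Equation: ln(x) + x = 2
Fixed-point form: x = 2 - ln(x)
x₀ = 1.21

x_1 = g(1.210000) = 1.809380
x_2 = g(1.809380) = 1.407016
x_3 = g(1.407016) = 1.658529
x_4 = g(1.658529) = 1.494069
x_5 = g(1.494069) = 1.598497
x_6 = g(1.598497) = 1.530936
x_7 = g(1.530936) = 1.574120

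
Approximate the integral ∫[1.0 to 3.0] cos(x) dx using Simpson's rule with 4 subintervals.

f(x) = cos(x)
a = 1.0, b = 3.0, n = 4
h = (b - a)/n = 0.500000

Simpson's rule: (h/3)[f(x₀) + 4f(x₁) + 2f(x₂) + ... + f(xₙ)]

x_0 = 1.0000, f(x_0) = 0.540302, coefficient = 1
x_1 = 1.5000, f(x_1) = 0.070737, coefficient = 4
x_2 = 2.0000, f(x_2) = -0.416147, coefficient = 2
x_3 = 2.5000, f(x_3) = -0.801144, coefficient = 4
x_4 = 3.0000, f(x_4) = -0.989992, coefficient = 1

I ≈ (0.500000/3) × -4.203610 = -0.700602
Exact value: -0.700351
Error: 0.000251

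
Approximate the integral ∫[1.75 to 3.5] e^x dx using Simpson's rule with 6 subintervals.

f(x) = e^x
a = 1.75, b = 3.5, n = 6
h = (b - a)/n = 0.291667

Simpson's rule: (h/3)[f(x₀) + 4f(x₁) + 2f(x₂) + ... + f(xₙ)]

x_0 = 1.7500, f(x_0) = 5.754603, coefficient = 1
x_1 = 2.0417, f(x_1) = 7.703438, coefficient = 4
x_2 = 2.3333, f(x_2) = 10.312259, coefficient = 2
x_3 = 2.6250, f(x_3) = 13.804574, coefficient = 4
x_4 = 2.9167, f(x_4) = 18.479586, coefficient = 2
x_5 = 3.2083, f(x_5) = 24.737822, coefficient = 4
x_6 = 3.5000, f(x_6) = 33.115452, coefficient = 1

I ≈ (0.291667/3) × 281.437079 = 27.361938
Exact value: 27.360849
Error: 0.001089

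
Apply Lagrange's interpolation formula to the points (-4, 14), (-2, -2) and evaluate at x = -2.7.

Lagrange interpolation formula:
P(x) = Σ yᵢ × Lᵢ(x)
where Lᵢ(x) = Π_{j≠i} (x - xⱼ)/(xᵢ - xⱼ)

L_0(-2.7) = (-2.7 - (-2))/(-4 - (-2)) = 0.350000
L_1(-2.7) = (-2.7 - (-4))/(-2 - (-4)) = 0.650000

P(-2.7) = 14×L_0(-2.7) + (-2)×L_1(-2.7)
P(-2.7) = 3.600000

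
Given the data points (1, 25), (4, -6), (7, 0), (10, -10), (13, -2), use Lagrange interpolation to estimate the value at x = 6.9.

Lagrange interpolation formula:
P(x) = Σ yᵢ × Lᵢ(x)
where Lᵢ(x) = Π_{j≠i} (x - xⱼ)/(xᵢ - xⱼ)

L_0(6.9) = (6.9 - 4)/(1 - 4) × (6.9 - 7)/(1 - 7) × (6.9 - 10)/(1 - 10) × (6.9 - 13)/(1 - 13) = -0.002821
L_1(6.9) = (6.9 - 1)/(4 - 1) × (6.9 - 7)/(4 - 7) × (6.9 - 10)/(4 - 10) × (6.9 - 13)/(4 - 13) = 0.022957
L_2(6.9) = (6.9 - 1)/(7 - 1) × (6.9 - 4)/(7 - 4) × (6.9 - 10)/(7 - 10) × (6.9 - 13)/(7 - 13) = 0.998611
L_3(6.9) = (6.9 - 1)/(10 - 1) × (6.9 - 4)/(10 - 4) × (6.9 - 7)/(10 - 7) × (6.9 - 13)/(10 - 13) = -0.021476
L_4(6.9) = (6.9 - 1)/(13 - 1) × (6.9 - 4)/(13 - 4) × (6.9 - 7)/(13 - 7) × (6.9 - 10)/(13 - 10) = 0.002728

P(6.9) = 25×L_0(6.9) + (-6)×L_1(6.9) + 0×L_2(6.9) + (-10)×L_3(6.9) + (-2)×L_4(6.9)
P(6.9) = 0.001035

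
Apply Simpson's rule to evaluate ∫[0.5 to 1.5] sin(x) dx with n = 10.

f(x) = sin(x)
a = 0.5, b = 1.5, n = 10
h = (b - a)/n = 0.100000

Simpson's rule: (h/3)[f(x₀) + 4f(x₁) + 2f(x₂) + ... + f(xₙ)]

x_0 = 0.5000, f(x_0) = 0.479426, coefficient = 1
x_1 = 0.6000, f(x_1) = 0.564642, coefficient = 4
x_2 = 0.7000, f(x_2) = 0.644218, coefficient = 2
x_3 = 0.8000, f(x_3) = 0.717356, coefficient = 4
x_4 = 0.9000, f(x_4) = 0.783327, coefficient = 2
x_5 = 1.0000, f(x_5) = 0.841471, coefficient = 4
x_6 = 1.1000, f(x_6) = 0.891207, coefficient = 2
x_7 = 1.2000, f(x_7) = 0.932039, coefficient = 4
x_8 = 1.3000, f(x_8) = 0.963558, coefficient = 2
x_9 = 1.4000, f(x_9) = 0.985450, coefficient = 4
x_10 = 1.5000, f(x_10) = 0.997495, coefficient = 1

I ≈ (0.100000/3) × 24.205374 = 0.806846
Exact value: 0.806845
Error: 0.000000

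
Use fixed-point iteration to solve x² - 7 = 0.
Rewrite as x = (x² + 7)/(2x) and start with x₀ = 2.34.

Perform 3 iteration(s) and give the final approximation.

Equation: x² - 7 = 0
Fixed-point form: x = (x² + 7)/(2x)
x₀ = 2.34

x_1 = g(2.340000) = 2.665726
x_2 = g(2.665726) = 2.645826
x_3 = g(2.645826) = 2.645751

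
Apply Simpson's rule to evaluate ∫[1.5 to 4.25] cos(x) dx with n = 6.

f(x) = cos(x)
a = 1.5, b = 4.25, n = 6
h = (b - a)/n = 0.458333

Simpson's rule: (h/3)[f(x₀) + 4f(x₁) + 2f(x₂) + ... + f(xₙ)]

x_0 = 1.5000, f(x_0) = 0.070737, coefficient = 1
x_1 = 1.9583, f(x_1) = -0.377909, coefficient = 4
x_2 = 2.4167, f(x_2) = -0.748549, coefficient = 2
x_3 = 2.8750, f(x_3) = -0.964674, coefficient = 4
x_4 = 3.3333, f(x_4) = -0.981674, coefficient = 2
x_5 = 3.7917, f(x_5) = -0.796039, coefficient = 4
x_6 = 4.2500, f(x_6) = -0.446087, coefficient = 1

I ≈ (0.458333/3) × -12.390285 = -1.892960
Exact value: -1.892484
Error: 0.000476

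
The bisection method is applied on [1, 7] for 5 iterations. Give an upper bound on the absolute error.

Bisection error bound: |error| ≤ (b-a)/2^n
|error| ≤ (7 - 1)/2^5 = 6/2^5
|error| ≤ 0.1875000000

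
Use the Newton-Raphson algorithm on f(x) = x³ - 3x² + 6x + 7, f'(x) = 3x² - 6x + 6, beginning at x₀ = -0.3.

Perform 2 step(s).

f(x) = x³ - 3x² + 6x + 7
f'(x) = 3x² - 6x + 6
x₀ = -0.3

Newton-Raphson formula: x_{n+1} = x_n - f(x_n)/f'(x_n)

Iteration 1:
  f(-0.300000) = 4.903000
  f'(-0.300000) = 8.070000
  x_1 = -0.300000 - 4.903000/8.070000 = -0.907559
Iteration 2:
  f(-0.907559) = -1.663865
  f'(-0.907559) = 13.916342
  x_2 = -0.907559 - (-1.663865)/13.916342 = -0.787997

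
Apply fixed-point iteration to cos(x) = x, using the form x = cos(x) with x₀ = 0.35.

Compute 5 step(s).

Equation: cos(x) = x
Fixed-point form: x = cos(x)
x₀ = 0.35

x_1 = g(0.350000) = 0.939373
x_2 = g(0.939373) = 0.590294
x_3 = g(0.590294) = 0.830777
x_4 = g(0.830777) = 0.674302
x_5 = g(0.674302) = 0.781143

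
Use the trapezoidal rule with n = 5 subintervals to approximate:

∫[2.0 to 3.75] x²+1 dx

f(x) = x²+1
a = 2.0, b = 3.75, n = 5
h = (b - a)/n = 0.350000

Trapezoidal rule: (h/2)[f(x₀) + 2f(x₁) + 2f(x₂) + ... + f(xₙ)]

x_0 = 2.0000, f(x_0) = 5.000000, coefficient = 1
x_1 = 2.3500, f(x_1) = 6.522500, coefficient = 2
x_2 = 2.7000, f(x_2) = 8.290000, coefficient = 2
x_3 = 3.0500, f(x_3) = 10.302500, coefficient = 2
x_4 = 3.4000, f(x_4) = 12.560000, coefficient = 2
x_5 = 3.7500, f(x_5) = 15.062500, coefficient = 1

I ≈ (0.350000/2) × 95.412500 = 16.697187
Exact value: 16.661458
Error: 0.035729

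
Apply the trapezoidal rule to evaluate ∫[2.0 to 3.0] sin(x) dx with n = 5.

f(x) = sin(x)
a = 2.0, b = 3.0, n = 5
h = (b - a)/n = 0.200000

Trapezoidal rule: (h/2)[f(x₀) + 2f(x₁) + 2f(x₂) + ... + f(xₙ)]

x_0 = 2.0000, f(x_0) = 0.909297, coefficient = 1
x_1 = 2.2000, f(x_1) = 0.808496, coefficient = 2
x_2 = 2.4000, f(x_2) = 0.675463, coefficient = 2
x_3 = 2.6000, f(x_3) = 0.515501, coefficient = 2
x_4 = 2.8000, f(x_4) = 0.334988, coefficient = 2
x_5 = 3.0000, f(x_5) = 0.141120, coefficient = 1

I ≈ (0.200000/2) × 5.719316 = 0.571932
Exact value: 0.573846
Error: 0.001914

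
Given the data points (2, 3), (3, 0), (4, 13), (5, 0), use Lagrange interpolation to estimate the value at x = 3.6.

Lagrange interpolation formula:
P(x) = Σ yᵢ × Lᵢ(x)
where Lᵢ(x) = Π_{j≠i} (x - xⱼ)/(xᵢ - xⱼ)

L_0(3.6) = (3.6 - 3)/(2 - 3) × (3.6 - 4)/(2 - 4) × (3.6 - 5)/(2 - 5) = -0.056000
L_1(3.6) = (3.6 - 2)/(3 - 2) × (3.6 - 4)/(3 - 4) × (3.6 - 5)/(3 - 5) = 0.448000
L_2(3.6) = (3.6 - 2)/(4 - 2) × (3.6 - 3)/(4 - 3) × (3.6 - 5)/(4 - 5) = 0.672000
L_3(3.6) = (3.6 - 2)/(5 - 2) × (3.6 - 3)/(5 - 3) × (3.6 - 4)/(5 - 4) = -0.064000

P(3.6) = 3×L_0(3.6) + 0×L_1(3.6) + 13×L_2(3.6) + 0×L_3(3.6)
P(3.6) = 8.568000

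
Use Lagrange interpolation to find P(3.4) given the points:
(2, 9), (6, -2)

Lagrange interpolation formula:
P(x) = Σ yᵢ × Lᵢ(x)
where Lᵢ(x) = Π_{j≠i} (x - xⱼ)/(xᵢ - xⱼ)

L_0(3.4) = (3.4 - 6)/(2 - 6) = 0.650000
L_1(3.4) = (3.4 - 2)/(6 - 2) = 0.350000

P(3.4) = 9×L_0(3.4) + (-2)×L_1(3.4)
P(3.4) = 5.150000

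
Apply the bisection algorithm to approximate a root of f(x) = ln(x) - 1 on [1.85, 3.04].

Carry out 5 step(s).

f(x) = ln(x) - 1
Initial interval: [1.85, 3.04]

Iteration 1:
  c_1 = (1.850000 + 3.040000)/2 = 2.445000
  f(c_1) = f(2.445000) = -0.105955
  f(a) × f(c) ≥ 0, new interval: [2.445000, 3.040000]
Iteration 2:
  c_2 = (2.445000 + 3.040000)/2 = 2.742500
  f(c_2) = f(2.742500) = 0.008870
  f(a) × f(c) < 0, new interval: [2.445000, 2.742500]
Iteration 3:
  c_3 = (2.445000 + 2.742500)/2 = 2.593750
  f(c_3) = f(2.593750) = -0.046895
  f(a) × f(c) ≥ 0, new interval: [2.593750, 2.742500]
Iteration 4:
  c_4 = (2.593750 + 2.742500)/2 = 2.668125
  f(c_4) = f(2.668125) = -0.018624
  f(a) × f(c) ≥ 0, new interval: [2.668125, 2.742500]
Iteration 5:
  c_5 = (2.668125 + 2.742500)/2 = 2.705312
  f(c_5) = f(2.705312) = -0.004783
  f(a) × f(c) ≥ 0, new interval: [2.705312, 2.742500]

After 5 iteration(s), the approximation is c_5 = 2.705312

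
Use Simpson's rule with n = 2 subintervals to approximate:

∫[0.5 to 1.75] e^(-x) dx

f(x) = e^(-x)
a = 0.5, b = 1.75, n = 2
h = (b - a)/n = 0.625000

Simpson's rule: (h/3)[f(x₀) + 4f(x₁) + 2f(x₂) + ... + f(xₙ)]

x_0 = 0.5000, f(x_0) = 0.606531, coefficient = 1
x_1 = 1.1250, f(x_1) = 0.324652, coefficient = 4
x_2 = 1.7500, f(x_2) = 0.173774, coefficient = 1

I ≈ (0.625000/3) × 2.078914 = 0.433107
Exact value: 0.432757
Error: 0.000350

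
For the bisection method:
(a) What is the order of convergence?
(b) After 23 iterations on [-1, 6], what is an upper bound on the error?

(a) Bisection has linear (order 1) convergence; the error is halved each step.

(b) Error bound = (b-a)/2^n = (6 - (-1))/2^{23}
    = 7/2^{23}

(a) 1 (linear); (b) error ≤ 8.34e-07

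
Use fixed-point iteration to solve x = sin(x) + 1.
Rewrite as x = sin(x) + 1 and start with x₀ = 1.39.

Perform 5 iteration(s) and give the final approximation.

Equation: x = sin(x) + 1
Fixed-point form: x = sin(x) + 1
x₀ = 1.39

x_1 = g(1.390000) = 1.983701
x_2 = g(1.983701) = 1.915959
x_3 = g(1.915959) = 1.941020
x_4 = g(1.941020) = 1.932246
x_5 = g(1.932246) = 1.935385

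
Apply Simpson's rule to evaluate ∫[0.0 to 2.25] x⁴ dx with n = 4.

f(x) = x⁴
a = 0.0, b = 2.25, n = 4
h = (b - a)/n = 0.562500

Simpson's rule: (h/3)[f(x₀) + 4f(x₁) + 2f(x₂) + ... + f(xₙ)]

x_0 = 0.0000, f(x_0) = 0.000000, coefficient = 1
x_1 = 0.5625, f(x_1) = 0.100113, coefficient = 4
x_2 = 1.1250, f(x_2) = 1.601807, coefficient = 2
x_3 = 1.6875, f(x_3) = 8.109146, coefficient = 4
x_4 = 2.2500, f(x_4) = 25.628906, coefficient = 1

I ≈ (0.562500/3) × 61.669556 = 11.563042
Exact value: 11.533008
Error: 0.030034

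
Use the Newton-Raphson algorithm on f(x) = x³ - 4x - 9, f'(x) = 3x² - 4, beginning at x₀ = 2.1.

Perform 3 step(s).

f(x) = x³ - 4x - 9
f'(x) = 3x² - 4
x₀ = 2.1

Newton-Raphson formula: x_{n+1} = x_n - f(x_n)/f'(x_n)

Iteration 1:
  f(2.100000) = -8.139000
  f'(2.100000) = 9.230000
  x_1 = 2.100000 - (-8.139000)/9.230000 = 2.981798
Iteration 2:
  f(2.981798) = 5.584341
  f'(2.981798) = 22.673367
  x_2 = 2.981798 - 5.584341/22.673367 = 2.735503
Iteration 3:
  f(2.735503) = 0.527699
  f'(2.735503) = 18.448935
  x_3 = 2.735503 - 0.527699/18.448935 = 2.706900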